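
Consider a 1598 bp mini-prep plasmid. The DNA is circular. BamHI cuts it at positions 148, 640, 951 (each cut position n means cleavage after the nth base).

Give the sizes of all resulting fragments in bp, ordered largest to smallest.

Circular molecule, 3 cuts → 3 fragments:
  640 − 148 = 492 bp
  951 − 640 = 311 bp
  wrap: 1598 − 951 + 148 = 795 bp
Sorted largest to smallest: 795, 492, 311 bp.

795, 492, 311 bp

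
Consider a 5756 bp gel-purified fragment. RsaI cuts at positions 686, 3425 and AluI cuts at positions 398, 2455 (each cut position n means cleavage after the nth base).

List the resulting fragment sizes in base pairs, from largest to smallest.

2331, 1769, 970, 398, 288 bp

Combined cut positions (sorted): 398, 686, 2455, 3425.
Linear molecule, 4 cuts → 5 fragments:
  398 − 0 = 398 bp
  686 − 398 = 288 bp
  2455 − 686 = 1769 bp
  3425 − 2455 = 970 bp
  5756 − 3425 = 2331 bp
Sorted largest to smallest: 2331, 1769, 970, 398, 288 bp.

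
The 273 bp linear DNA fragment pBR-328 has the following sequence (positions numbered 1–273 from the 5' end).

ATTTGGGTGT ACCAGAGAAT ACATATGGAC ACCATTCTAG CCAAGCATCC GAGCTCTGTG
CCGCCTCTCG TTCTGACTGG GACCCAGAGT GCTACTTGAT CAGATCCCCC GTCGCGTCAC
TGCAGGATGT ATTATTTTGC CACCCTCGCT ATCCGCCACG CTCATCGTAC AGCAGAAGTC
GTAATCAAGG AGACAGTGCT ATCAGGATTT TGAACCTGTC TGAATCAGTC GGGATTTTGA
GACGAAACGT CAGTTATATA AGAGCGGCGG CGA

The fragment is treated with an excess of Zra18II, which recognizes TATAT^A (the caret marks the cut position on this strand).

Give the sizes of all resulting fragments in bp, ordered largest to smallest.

259, 14 bp

The Zra18II site (TATATA) starts at position 255.
Zra18II cuts after base 5 of each site (before the last base), so after position 259.
Linear molecule, 1 cut → 2 fragments:
  1–259 → 259 bp
  260–273 → 14 bp
Sorted largest to smallest: 259, 14 bp.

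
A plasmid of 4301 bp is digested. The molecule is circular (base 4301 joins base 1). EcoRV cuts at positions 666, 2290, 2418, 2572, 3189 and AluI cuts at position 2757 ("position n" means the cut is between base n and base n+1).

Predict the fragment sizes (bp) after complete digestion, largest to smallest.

1778, 1624, 432, 185, 154, 128 bp

Combined cut positions (sorted): 666, 2290, 2418, 2572, 2757, 3189.
Circular molecule, 6 cuts → 6 fragments:
  2290 − 666 = 1624 bp
  2418 − 2290 = 128 bp
  2572 − 2418 = 154 bp
  2757 − 2572 = 185 bp
  3189 − 2757 = 432 bp
  wrap: 4301 − 3189 + 666 = 1778 bp
Sorted largest to smallest: 1778, 1624, 432, 185, 154, 128 bp.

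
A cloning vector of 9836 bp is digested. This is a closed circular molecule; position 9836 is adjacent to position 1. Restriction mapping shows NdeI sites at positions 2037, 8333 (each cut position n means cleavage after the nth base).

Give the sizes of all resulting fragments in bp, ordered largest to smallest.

Circular molecule, 2 cuts → 2 fragments:
  8333 − 2037 = 6296 bp
  wrap: 9836 − 8333 + 2037 = 3540 bp
Sorted largest to smallest: 6296, 3540 bp.

6296, 3540 bp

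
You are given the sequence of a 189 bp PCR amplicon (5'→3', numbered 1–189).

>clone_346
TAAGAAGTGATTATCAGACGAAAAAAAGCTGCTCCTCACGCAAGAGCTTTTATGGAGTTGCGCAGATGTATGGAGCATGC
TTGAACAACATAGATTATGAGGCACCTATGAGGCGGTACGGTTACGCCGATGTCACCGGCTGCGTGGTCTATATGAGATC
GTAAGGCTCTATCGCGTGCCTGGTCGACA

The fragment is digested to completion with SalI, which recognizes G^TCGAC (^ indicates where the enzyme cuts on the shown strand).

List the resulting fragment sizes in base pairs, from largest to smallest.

183, 6 bp

The SalI site (GTCGAC) starts at position 183.
SalI cuts after the first base of each site, so after position 183.
Linear molecule, 1 cut → 2 fragments:
  1–183 → 183 bp
  184–189 → 6 bp
Sorted largest to smallest: 183, 6 bp.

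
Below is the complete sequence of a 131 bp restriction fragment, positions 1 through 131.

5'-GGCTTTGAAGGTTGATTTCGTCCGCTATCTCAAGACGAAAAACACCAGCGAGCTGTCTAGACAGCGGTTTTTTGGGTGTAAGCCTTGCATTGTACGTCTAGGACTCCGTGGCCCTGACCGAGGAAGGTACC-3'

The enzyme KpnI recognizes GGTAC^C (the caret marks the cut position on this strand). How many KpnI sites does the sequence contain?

GGTACC occurs starting at position 126.
KpnI cuts at 1 site.

1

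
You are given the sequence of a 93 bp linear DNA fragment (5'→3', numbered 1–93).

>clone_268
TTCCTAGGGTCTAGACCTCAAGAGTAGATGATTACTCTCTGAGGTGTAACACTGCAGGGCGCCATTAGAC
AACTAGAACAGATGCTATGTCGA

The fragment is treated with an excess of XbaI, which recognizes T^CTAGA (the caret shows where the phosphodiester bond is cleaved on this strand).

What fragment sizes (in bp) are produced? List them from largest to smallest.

The XbaI site (TCTAGA) starts at position 10.
XbaI cuts after the first base of each site, so after position 10.
Linear molecule, 1 cut → 2 fragments:
  1–10 → 10 bp
  11–93 → 83 bp
Sorted largest to smallest: 83, 10 bp.

83, 10 bp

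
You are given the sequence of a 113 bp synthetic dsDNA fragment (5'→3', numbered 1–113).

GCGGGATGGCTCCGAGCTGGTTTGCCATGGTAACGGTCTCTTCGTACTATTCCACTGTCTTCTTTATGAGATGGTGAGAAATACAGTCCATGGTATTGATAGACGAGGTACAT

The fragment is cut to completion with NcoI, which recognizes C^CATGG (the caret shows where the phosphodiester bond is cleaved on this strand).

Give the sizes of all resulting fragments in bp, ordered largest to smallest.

63, 25, 25 bp

NcoI sites (CCATGG) start at positions 25, 88.
NcoI cuts after the first base of each site, so after positions 25, 88.
Linear molecule, 2 cuts → 3 fragments:
  1–25 → 25 bp
  26–88 → 63 bp
  89–113 → 25 bp
Sorted largest to smallest: 63, 25, 25 bp.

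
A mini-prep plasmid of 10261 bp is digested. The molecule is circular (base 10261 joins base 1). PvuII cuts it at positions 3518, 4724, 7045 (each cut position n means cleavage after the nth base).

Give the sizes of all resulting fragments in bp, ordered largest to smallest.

6734, 2321, 1206 bp

Circular molecule, 3 cuts → 3 fragments:
  4724 − 3518 = 1206 bp
  7045 − 4724 = 2321 bp
  wrap: 10261 − 7045 + 3518 = 6734 bp
Sorted largest to smallest: 6734, 2321, 1206 bp.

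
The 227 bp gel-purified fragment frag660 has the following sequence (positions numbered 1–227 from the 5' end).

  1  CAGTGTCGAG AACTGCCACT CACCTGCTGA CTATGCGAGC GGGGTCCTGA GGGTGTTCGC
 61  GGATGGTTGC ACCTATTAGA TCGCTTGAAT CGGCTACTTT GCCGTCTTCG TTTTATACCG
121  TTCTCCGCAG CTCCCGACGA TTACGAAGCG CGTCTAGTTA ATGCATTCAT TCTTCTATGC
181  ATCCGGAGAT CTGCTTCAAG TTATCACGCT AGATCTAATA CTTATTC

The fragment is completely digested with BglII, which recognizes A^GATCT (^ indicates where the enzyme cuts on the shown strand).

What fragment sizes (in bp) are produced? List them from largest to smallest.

BglII sites (AGATCT) start at positions 187, 211.
BglII cuts after the first base of each site, so after positions 187, 211.
Linear molecule, 2 cuts → 3 fragments:
  1–187 → 187 bp
  188–211 → 24 bp
  212–227 → 16 bp
Sorted largest to smallest: 187, 24, 16 bp.

187, 24, 16 bp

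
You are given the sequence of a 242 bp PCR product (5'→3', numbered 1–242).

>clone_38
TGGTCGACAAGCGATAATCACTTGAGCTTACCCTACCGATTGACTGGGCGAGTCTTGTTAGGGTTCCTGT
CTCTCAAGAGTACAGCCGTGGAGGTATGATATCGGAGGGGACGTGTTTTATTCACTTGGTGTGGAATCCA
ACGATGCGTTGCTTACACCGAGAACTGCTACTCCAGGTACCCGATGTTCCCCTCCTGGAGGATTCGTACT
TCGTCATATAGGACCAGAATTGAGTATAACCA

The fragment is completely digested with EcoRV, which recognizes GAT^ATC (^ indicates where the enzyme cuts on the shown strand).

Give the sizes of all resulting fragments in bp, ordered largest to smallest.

142, 100 bp

The EcoRV site (GATATC) starts at position 98.
EcoRV cuts after base 3 of each site, so after position 100.
Linear molecule, 1 cut → 2 fragments:
  1–100 → 100 bp
  101–242 → 142 bp
Sorted largest to smallest: 142, 100 bp.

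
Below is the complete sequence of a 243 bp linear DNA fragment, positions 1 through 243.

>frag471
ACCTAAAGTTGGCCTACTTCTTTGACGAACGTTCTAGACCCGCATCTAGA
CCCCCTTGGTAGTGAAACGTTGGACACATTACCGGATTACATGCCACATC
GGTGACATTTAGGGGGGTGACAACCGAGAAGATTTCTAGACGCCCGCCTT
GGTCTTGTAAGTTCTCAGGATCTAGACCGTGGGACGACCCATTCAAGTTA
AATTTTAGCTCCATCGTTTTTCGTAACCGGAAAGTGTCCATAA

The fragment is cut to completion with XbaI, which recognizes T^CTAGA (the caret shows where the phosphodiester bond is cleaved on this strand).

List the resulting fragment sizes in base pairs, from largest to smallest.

90, 72, 36, 33, 12 bp

XbaI sites (TCTAGA) start at positions 33, 45, 135, 171.
XbaI cuts after the first base of each site, so after positions 33, 45, 135, 171.
Linear molecule, 4 cuts → 5 fragments:
  1–33 → 33 bp
  34–45 → 12 bp
  46–135 → 90 bp
  136–171 → 36 bp
  172–243 → 72 bp
Sorted largest to smallest: 90, 72, 36, 33, 12 bp.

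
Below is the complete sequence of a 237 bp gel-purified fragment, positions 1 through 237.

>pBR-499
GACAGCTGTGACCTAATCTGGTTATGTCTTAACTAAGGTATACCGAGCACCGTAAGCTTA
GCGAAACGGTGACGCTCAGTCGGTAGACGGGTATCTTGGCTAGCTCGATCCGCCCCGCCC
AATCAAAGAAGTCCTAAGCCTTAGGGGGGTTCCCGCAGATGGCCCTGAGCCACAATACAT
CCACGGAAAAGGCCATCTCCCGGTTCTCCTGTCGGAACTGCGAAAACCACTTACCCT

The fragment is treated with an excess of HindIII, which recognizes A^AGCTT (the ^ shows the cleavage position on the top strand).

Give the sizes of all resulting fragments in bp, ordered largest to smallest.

The HindIII site (AAGCTT) starts at position 54.
HindIII cuts after the first base of each site, so after position 54.
Linear molecule, 1 cut → 2 fragments:
  1–54 → 54 bp
  55–237 → 183 bp
Sorted largest to smallest: 183, 54 bp.

183, 54 bp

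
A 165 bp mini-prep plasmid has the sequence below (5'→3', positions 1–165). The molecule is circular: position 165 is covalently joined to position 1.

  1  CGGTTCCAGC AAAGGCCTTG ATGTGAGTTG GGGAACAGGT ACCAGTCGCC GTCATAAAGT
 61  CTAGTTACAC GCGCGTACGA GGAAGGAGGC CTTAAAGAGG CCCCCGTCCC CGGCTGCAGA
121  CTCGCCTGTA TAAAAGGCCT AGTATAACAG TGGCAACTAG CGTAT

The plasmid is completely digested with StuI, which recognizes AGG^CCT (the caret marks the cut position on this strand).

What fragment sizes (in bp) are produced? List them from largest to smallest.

StuI sites (AGGCCT) start at positions 13, 87, 135.
StuI cuts after base 3 of each site, so after positions 15, 89, 137.
Circular molecule, 3 cuts → 3 fragments:
  16–89 → 74 bp
  90–137 → 48 bp
  138–165 then 1–15 → 28 + 15 = 43 bp
Sorted largest to smallest: 74, 48, 43 bp.

74, 48, 43 bp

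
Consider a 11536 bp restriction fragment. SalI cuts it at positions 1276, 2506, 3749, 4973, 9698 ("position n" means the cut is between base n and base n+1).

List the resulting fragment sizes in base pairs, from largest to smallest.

Linear molecule, 5 cuts → 6 fragments:
  1276 − 0 = 1276 bp
  2506 − 1276 = 1230 bp
  3749 − 2506 = 1243 bp
  4973 − 3749 = 1224 bp
  9698 − 4973 = 4725 bp
  11536 − 9698 = 1838 bp
Sorted largest to smallest: 4725, 1838, 1276, 1243, 1230, 1224 bp.

4725, 1838, 1276, 1243, 1230, 1224 bp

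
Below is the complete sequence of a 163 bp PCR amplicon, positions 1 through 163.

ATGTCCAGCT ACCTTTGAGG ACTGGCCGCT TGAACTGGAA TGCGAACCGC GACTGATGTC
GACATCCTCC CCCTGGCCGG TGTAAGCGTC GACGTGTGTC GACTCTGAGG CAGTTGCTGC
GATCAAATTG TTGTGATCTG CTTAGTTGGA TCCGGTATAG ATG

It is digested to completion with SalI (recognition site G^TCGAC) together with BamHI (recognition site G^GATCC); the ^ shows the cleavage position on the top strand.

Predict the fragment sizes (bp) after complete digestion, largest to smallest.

58, 50, 30, 15, 10 bp

SalI sites (GTCGAC) start at positions 58, 88, 98.
SalI cuts after the first base of each site, so after positions 58, 88, 98.
The BamHI site (GGATCC) starts at position 148.
BamHI cuts after the first base of each site, so after position 148.
Combined cut positions: 58, 88, 98, 148.
Linear molecule, 4 cuts → 5 fragments:
  1–58 → 58 bp
  59–88 → 30 bp
  89–98 → 10 bp
  99–148 → 50 bp
  149–163 → 15 bp
Sorted largest to smallest: 58, 50, 30, 15, 10 bp.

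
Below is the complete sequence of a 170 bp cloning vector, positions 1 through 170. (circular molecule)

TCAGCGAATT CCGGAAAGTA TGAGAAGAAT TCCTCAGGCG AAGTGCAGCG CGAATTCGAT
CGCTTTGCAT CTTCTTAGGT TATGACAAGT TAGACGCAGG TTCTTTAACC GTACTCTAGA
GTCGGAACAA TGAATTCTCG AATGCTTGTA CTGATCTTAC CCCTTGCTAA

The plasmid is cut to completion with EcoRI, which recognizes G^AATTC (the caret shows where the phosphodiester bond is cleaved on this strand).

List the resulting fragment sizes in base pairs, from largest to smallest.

80, 44, 25, 21 bp

EcoRI sites (GAATTC) start at positions 6, 27, 52, 132.
EcoRI cuts after the first base of each site, so after positions 6, 27, 52, 132.
Circular molecule, 4 cuts → 4 fragments:
  7–27 → 21 bp
  28–52 → 25 bp
  53–132 → 80 bp
  133–170 then 1–6 → 38 + 6 = 44 bp
Sorted largest to smallest: 80, 44, 25, 21 bp.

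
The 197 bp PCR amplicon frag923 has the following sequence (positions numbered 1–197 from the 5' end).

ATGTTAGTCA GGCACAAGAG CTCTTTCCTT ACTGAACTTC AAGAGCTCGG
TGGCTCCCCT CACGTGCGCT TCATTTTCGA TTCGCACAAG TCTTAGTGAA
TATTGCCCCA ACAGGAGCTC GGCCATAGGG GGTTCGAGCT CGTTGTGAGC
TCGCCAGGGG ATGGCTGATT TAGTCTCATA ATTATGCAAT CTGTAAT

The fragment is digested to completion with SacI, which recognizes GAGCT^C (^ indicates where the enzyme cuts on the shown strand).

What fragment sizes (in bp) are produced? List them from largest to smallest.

SacI sites (GAGCTC) start at positions 18, 43, 115, 136, 147.
SacI cuts after base 5 of each site (before the last base), so after positions 22, 47, 119, 140, 151.
Linear molecule, 5 cuts → 6 fragments:
  1–22 → 22 bp
  23–47 → 25 bp
  48–119 → 72 bp
  120–140 → 21 bp
  141–151 → 11 bp
  152–197 → 46 bp
Sorted largest to smallest: 72, 46, 25, 22, 21, 11 bp.

72, 46, 25, 22, 21, 11 bp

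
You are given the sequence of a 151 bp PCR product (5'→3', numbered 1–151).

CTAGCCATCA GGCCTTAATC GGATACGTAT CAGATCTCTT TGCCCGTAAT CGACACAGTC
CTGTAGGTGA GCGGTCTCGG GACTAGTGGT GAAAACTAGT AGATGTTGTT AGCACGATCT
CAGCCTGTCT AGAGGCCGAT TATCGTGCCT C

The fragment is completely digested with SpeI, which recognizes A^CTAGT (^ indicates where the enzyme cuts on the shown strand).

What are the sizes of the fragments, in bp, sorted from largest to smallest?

SpeI sites (ACTAGT) start at positions 82, 95.
SpeI cuts after the first base of each site, so after positions 82, 95.
Linear molecule, 2 cuts → 3 fragments:
  1–82 → 82 bp
  83–95 → 13 bp
  96–151 → 56 bp
Sorted largest to smallest: 82, 56, 13 bp.

82, 56, 13 bp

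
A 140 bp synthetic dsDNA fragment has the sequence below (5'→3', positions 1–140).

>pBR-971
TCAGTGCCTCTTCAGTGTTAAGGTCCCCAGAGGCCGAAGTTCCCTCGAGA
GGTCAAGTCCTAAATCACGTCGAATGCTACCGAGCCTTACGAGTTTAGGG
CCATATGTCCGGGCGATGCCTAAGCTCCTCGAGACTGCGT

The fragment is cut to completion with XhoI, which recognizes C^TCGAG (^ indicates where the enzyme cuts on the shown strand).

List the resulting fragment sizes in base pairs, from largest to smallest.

XhoI sites (CTCGAG) start at positions 44, 128.
XhoI cuts after the first base of each site, so after positions 44, 128.
Linear molecule, 2 cuts → 3 fragments:
  1–44 → 44 bp
  45–128 → 84 bp
  129–140 → 12 bp
Sorted largest to smallest: 84, 44, 12 bp.

84, 44, 12 bp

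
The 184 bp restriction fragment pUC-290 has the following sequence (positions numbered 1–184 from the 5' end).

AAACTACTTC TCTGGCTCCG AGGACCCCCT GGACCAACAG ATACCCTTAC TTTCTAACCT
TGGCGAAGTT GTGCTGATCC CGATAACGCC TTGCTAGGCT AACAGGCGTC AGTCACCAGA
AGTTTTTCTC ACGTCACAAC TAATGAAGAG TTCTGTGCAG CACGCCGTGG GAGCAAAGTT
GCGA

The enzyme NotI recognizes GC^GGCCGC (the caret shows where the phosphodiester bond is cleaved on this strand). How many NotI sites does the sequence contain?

0

No occurrence of GCGGCCGC is present in the sequence.
NotI does not cut: 0 sites.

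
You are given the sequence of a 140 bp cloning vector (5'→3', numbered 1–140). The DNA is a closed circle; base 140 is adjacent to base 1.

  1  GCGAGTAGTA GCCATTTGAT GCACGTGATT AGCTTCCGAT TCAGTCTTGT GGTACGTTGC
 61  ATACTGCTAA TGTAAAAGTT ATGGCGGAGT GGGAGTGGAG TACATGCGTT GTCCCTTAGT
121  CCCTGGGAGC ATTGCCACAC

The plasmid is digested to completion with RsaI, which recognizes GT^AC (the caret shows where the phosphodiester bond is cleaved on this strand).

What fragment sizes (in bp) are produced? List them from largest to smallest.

RsaI sites (GTAC) start at positions 52, 100.
RsaI cuts after base 2 of each site, so after positions 53, 101.
Circular molecule, 2 cuts → 2 fragments:
  54–101 → 48 bp
  102–140 then 1–53 → 39 + 53 = 92 bp
Sorted largest to smallest: 92, 48 bp.

92, 48 bp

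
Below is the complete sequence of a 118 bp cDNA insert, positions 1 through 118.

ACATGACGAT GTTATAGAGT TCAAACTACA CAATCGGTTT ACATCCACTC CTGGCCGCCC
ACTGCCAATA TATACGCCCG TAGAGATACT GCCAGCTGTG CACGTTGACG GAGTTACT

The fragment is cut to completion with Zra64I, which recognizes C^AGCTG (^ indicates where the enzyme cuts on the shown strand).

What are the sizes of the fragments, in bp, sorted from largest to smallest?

The Zra64I site (CAGCTG) starts at position 93.
Zra64I cuts after the first base of each site, so after position 93.
Linear molecule, 1 cut → 2 fragments:
  1–93 → 93 bp
  94–118 → 25 bp
Sorted largest to smallest: 93, 25 bp.

93, 25 bp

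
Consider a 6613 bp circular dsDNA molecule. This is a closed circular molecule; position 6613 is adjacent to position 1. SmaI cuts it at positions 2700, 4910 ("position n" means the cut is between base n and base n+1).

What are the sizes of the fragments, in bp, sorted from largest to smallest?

Circular molecule, 2 cuts → 2 fragments:
  4910 − 2700 = 2210 bp
  wrap: 6613 − 4910 + 2700 = 4403 bp
Sorted largest to smallest: 4403, 2210 bp.

4403, 2210 bp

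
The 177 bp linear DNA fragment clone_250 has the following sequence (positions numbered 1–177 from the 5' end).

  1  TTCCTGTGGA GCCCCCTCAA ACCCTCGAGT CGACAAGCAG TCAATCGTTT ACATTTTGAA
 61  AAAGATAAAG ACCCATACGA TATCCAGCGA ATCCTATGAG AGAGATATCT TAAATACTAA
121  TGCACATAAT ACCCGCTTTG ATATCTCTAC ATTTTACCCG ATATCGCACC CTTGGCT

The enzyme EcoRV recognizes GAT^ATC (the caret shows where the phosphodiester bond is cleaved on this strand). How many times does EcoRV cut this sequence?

GATATC occurs starting at positions 79, 104, 140, 160.
EcoRV cuts at 4 sites.

4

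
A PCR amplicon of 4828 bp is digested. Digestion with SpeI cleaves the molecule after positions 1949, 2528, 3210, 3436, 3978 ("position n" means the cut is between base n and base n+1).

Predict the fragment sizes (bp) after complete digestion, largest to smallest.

Linear molecule, 5 cuts → 6 fragments:
  1949 − 0 = 1949 bp
  2528 − 1949 = 579 bp
  3210 − 2528 = 682 bp
  3436 − 3210 = 226 bp
  3978 − 3436 = 542 bp
  4828 − 3978 = 850 bp
Sorted largest to smallest: 1949, 850, 682, 579, 542, 226 bp.

1949, 850, 682, 579, 542, 226 bp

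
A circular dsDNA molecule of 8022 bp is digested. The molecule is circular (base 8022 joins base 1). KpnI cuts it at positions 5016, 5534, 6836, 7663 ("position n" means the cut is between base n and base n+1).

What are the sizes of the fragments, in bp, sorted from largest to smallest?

5375, 1302, 827, 518 bp

Circular molecule, 4 cuts → 4 fragments:
  5534 − 5016 = 518 bp
  6836 − 5534 = 1302 bp
  7663 − 6836 = 827 bp
  wrap: 8022 − 7663 + 5016 = 5375 bp
Sorted largest to smallest: 5375, 1302, 827, 518 bp.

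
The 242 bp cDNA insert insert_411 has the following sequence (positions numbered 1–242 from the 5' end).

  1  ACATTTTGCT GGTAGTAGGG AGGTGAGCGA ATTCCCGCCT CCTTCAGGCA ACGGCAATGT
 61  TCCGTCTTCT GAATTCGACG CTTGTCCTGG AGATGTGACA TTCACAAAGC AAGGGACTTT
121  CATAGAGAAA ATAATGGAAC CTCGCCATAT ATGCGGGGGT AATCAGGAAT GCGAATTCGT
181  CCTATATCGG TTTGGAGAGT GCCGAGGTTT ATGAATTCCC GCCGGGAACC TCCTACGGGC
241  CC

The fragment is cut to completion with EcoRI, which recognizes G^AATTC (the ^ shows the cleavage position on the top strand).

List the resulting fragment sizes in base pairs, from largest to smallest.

EcoRI sites (GAATTC) start at positions 29, 71, 173, 213.
EcoRI cuts after the first base of each site, so after positions 29, 71, 173, 213.
Linear molecule, 4 cuts → 5 fragments:
  1–29 → 29 bp
  30–71 → 42 bp
  72–173 → 102 bp
  174–213 → 40 bp
  214–242 → 29 bp
Sorted largest to smallest: 102, 42, 40, 29, 29 bp.

102, 42, 40, 29, 29 bp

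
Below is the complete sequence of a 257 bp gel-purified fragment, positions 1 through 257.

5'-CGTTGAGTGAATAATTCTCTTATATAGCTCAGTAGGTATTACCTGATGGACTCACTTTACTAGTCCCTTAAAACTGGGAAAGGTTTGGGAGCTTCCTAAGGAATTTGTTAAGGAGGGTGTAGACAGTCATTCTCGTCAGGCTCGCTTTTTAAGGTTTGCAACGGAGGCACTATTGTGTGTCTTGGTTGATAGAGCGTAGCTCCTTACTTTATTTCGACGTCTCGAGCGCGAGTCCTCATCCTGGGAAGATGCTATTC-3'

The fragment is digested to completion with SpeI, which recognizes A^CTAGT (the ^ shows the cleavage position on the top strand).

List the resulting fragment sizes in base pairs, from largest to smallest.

The SpeI site (ACTAGT) starts at position 59.
SpeI cuts after the first base of each site, so after position 59.
Linear molecule, 1 cut → 2 fragments:
  1–59 → 59 bp
  60–257 → 198 bp
Sorted largest to smallest: 198, 59 bp.

198, 59 bp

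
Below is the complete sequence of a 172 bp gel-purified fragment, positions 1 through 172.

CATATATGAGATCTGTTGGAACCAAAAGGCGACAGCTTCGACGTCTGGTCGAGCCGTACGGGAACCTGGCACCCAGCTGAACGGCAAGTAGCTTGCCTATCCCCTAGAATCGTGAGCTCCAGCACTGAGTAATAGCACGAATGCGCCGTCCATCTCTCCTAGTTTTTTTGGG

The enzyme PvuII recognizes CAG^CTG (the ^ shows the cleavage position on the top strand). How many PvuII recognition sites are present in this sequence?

CAGCTG occurs starting at position 74.
PvuII cuts at 1 site.

1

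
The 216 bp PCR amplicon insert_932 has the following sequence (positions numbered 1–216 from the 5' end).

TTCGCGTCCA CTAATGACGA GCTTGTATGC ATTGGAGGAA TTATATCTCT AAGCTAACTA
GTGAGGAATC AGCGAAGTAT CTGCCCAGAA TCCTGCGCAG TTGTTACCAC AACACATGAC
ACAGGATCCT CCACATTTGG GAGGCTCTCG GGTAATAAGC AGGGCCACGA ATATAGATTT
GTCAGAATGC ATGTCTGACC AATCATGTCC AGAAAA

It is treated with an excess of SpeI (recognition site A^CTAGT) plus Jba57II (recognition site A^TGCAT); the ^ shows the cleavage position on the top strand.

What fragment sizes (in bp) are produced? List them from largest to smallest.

The SpeI site (ACTAGT) starts at position 57.
SpeI cuts after the first base of each site, so after position 57.
Jba57II sites (ATGCAT) start at positions 27, 187.
Jba57II cuts after the first base of each site, so after positions 27, 187.
Combined cut positions: 27, 57, 187.
Linear molecule, 3 cuts → 4 fragments:
  1–27 → 27 bp
  28–57 → 30 bp
  58–187 → 130 bp
  188–216 → 29 bp
Sorted largest to smallest: 130, 30, 29, 27 bp.

130, 30, 29, 27 bp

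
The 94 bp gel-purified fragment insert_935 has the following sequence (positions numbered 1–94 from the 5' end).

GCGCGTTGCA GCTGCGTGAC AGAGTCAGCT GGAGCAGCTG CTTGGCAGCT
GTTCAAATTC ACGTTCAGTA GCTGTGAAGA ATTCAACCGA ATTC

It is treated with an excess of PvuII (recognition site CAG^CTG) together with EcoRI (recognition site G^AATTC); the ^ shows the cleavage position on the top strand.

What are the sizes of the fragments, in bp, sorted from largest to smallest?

31, 17, 11, 11, 10, 9, 5 bp

PvuII sites (CAGCTG) start at positions 9, 26, 35, 46.
PvuII cuts after base 3 of each site, so after positions 11, 28, 37, 48.
EcoRI sites (GAATTC) start at positions 79, 89.
EcoRI cuts after the first base of each site, so after positions 79, 89.
Combined cut positions: 11, 28, 37, 48, 79, 89.
Linear molecule, 6 cuts → 7 fragments:
  1–11 → 11 bp
  12–28 → 17 bp
  29–37 → 9 bp
  38–48 → 11 bp
  49–79 → 31 bp
  80–89 → 10 bp
  90–94 → 5 bp
Sorted largest to smallest: 31, 17, 11, 11, 10, 9, 5 bp.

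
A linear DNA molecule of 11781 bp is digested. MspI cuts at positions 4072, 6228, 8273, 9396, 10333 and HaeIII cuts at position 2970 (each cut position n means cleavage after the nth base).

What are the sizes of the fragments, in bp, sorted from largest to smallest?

Combined cut positions (sorted): 2970, 4072, 6228, 8273, 9396, 10333.
Linear molecule, 6 cuts → 7 fragments:
  2970 − 0 = 2970 bp
  4072 − 2970 = 1102 bp
  6228 − 4072 = 2156 bp
  8273 − 6228 = 2045 bp
  9396 − 8273 = 1123 bp
  10333 − 9396 = 937 bp
  11781 − 10333 = 1448 bp
Sorted largest to smallest: 2970, 2156, 2045, 1448, 1123, 1102, 937 bp.

2970, 2156, 2045, 1448, 1123, 1102, 937 bp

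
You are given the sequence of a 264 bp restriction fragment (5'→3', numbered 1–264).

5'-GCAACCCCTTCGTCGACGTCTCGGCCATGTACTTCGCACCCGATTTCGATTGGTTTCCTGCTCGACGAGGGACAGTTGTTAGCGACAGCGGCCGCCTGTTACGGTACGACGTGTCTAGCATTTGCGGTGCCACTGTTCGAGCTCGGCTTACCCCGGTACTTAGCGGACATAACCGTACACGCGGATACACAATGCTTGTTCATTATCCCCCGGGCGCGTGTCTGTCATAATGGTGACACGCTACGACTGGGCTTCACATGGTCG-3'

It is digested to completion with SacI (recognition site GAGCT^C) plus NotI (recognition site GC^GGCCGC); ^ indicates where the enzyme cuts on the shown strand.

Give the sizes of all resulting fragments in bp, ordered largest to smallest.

The SacI site (GAGCTC) starts at position 139.
SacI cuts after base 5 of each site (before the last base), so after position 143.
The NotI site (GCGGCCGC) starts at position 88.
NotI cuts after base 2 of each site, so after position 89.
Combined cut positions: 89, 143.
Linear molecule, 2 cuts → 3 fragments:
  1–89 → 89 bp
  90–143 → 54 bp
  144–264 → 121 bp
Sorted largest to smallest: 121, 89, 54 bp.

121, 89, 54 bp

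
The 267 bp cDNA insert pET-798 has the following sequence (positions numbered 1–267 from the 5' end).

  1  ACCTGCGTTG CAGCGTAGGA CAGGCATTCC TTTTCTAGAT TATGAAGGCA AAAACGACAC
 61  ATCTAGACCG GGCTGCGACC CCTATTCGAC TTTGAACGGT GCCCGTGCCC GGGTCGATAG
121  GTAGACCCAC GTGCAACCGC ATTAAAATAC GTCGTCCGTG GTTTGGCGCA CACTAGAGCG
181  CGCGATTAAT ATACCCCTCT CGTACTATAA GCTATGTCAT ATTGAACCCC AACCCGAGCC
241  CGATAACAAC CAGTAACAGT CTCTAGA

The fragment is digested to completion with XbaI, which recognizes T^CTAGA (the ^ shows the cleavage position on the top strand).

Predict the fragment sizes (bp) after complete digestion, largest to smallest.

200, 34, 28, 5 bp

XbaI sites (TCTAGA) start at positions 34, 62, 262.
XbaI cuts after the first base of each site, so after positions 34, 62, 262.
Linear molecule, 3 cuts → 4 fragments:
  1–34 → 34 bp
  35–62 → 28 bp
  63–262 → 200 bp
  263–267 → 5 bp
Sorted largest to smallest: 200, 34, 28, 5 bp.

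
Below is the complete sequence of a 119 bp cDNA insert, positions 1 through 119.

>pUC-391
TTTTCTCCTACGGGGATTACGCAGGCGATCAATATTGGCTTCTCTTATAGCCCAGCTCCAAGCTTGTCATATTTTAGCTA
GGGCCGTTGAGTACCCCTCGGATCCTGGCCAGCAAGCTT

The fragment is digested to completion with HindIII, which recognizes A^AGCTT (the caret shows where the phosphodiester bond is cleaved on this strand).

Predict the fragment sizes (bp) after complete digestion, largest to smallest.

HindIII sites (AAGCTT) start at positions 60, 114.
HindIII cuts after the first base of each site, so after positions 60, 114.
Linear molecule, 2 cuts → 3 fragments:
  1–60 → 60 bp
  61–114 → 54 bp
  115–119 → 5 bp
Sorted largest to smallest: 60, 54, 5 bp.

60, 54, 5 bp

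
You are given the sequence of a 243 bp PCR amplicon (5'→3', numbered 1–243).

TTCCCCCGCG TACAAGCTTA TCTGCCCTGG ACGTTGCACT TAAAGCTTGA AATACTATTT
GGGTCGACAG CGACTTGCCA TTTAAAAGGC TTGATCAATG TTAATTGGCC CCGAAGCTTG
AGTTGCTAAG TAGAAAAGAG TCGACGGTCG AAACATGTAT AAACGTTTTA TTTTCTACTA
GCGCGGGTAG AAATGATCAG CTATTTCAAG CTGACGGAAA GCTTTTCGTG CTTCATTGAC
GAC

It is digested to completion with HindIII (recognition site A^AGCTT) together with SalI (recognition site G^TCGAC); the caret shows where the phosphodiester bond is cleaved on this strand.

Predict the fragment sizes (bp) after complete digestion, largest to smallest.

79, 51, 29, 26, 24, 20, 14 bp

HindIII sites (AAGCTT) start at positions 14, 43, 114, 219.
HindIII cuts after the first base of each site, so after positions 14, 43, 114, 219.
SalI sites (GTCGAC) start at positions 63, 140.
SalI cuts after the first base of each site, so after positions 63, 140.
Combined cut positions: 14, 43, 63, 114, 140, 219.
Linear molecule, 6 cuts → 7 fragments:
  1–14 → 14 bp
  15–43 → 29 bp
  44–63 → 20 bp
  64–114 → 51 bp
  115–140 → 26 bp
  141–219 → 79 bp
  220–243 → 24 bp
Sorted largest to smallest: 79, 51, 29, 26, 24, 20, 14 bp.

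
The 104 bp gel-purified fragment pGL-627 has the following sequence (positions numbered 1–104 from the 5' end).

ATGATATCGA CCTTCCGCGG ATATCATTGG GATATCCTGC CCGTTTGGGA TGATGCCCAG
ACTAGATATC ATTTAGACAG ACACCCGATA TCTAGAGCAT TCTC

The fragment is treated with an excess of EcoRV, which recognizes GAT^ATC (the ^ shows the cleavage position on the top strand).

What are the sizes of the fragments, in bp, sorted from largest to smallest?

34, 22, 17, 15, 11, 5 bp

EcoRV sites (GATATC) start at positions 3, 20, 31, 65, 87.
EcoRV cuts after base 3 of each site, so after positions 5, 22, 33, 67, 89.
Linear molecule, 5 cuts → 6 fragments:
  1–5 → 5 bp
  6–22 → 17 bp
  23–33 → 11 bp
  34–67 → 34 bp
  68–89 → 22 bp
  90–104 → 15 bp
Sorted largest to smallest: 34, 22, 17, 15, 11, 5 bp.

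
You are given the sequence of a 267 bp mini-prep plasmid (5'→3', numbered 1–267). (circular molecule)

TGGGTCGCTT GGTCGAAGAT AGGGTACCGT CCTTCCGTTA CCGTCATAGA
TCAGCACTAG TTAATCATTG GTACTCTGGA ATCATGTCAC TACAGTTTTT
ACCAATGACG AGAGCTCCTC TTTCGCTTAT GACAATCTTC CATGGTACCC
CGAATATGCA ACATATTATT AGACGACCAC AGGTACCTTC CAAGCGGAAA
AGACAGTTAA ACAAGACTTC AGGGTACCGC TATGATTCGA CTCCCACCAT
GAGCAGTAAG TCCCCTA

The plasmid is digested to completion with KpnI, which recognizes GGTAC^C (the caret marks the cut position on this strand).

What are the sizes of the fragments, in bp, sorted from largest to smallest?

KpnI sites (GGTACC) start at positions 23, 144, 182, 223.
KpnI cuts after base 5 of each site (before the last base), so after positions 27, 148, 186, 227.
Circular molecule, 4 cuts → 4 fragments:
  28–148 → 121 bp
  149–186 → 38 bp
  187–227 → 41 bp
  228–267 then 1–27 → 40 + 27 = 67 bp
Sorted largest to smallest: 121, 67, 41, 38 bp.

121, 67, 41, 38 bp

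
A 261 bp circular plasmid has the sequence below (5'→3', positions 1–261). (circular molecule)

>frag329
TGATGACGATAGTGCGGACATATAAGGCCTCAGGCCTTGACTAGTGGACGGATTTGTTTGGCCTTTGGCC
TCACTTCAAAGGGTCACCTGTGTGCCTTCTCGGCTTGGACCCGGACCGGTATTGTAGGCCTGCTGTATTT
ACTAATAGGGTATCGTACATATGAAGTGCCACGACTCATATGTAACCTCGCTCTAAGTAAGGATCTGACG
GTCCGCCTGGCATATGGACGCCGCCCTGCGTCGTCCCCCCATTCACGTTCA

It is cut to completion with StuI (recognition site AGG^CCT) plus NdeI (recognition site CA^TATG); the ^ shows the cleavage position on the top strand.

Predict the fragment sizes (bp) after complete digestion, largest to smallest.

StuI sites (AGGCCT) start at positions 25, 32, 126.
StuI cuts after base 3 of each site, so after positions 27, 34, 128.
NdeI sites (CATATG) start at positions 158, 177, 221.
NdeI cuts after base 2 of each site, so after positions 159, 178, 222.
Combined cut positions: 27, 34, 128, 159, 178, 222.
Circular molecule, 6 cuts → 6 fragments:
  28–34 → 7 bp
  35–128 → 94 bp
  129–159 → 31 bp
  160–178 → 19 bp
  179–222 → 44 bp
  223–261 then 1–27 → 39 + 27 = 66 bp
Sorted largest to smallest: 94, 66, 44, 31, 19, 7 bp.

94, 66, 44, 31, 19, 7 bp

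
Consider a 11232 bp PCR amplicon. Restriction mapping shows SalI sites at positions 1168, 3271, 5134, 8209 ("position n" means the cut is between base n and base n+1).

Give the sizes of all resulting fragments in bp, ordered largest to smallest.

3075, 3023, 2103, 1863, 1168 bp

Linear molecule, 4 cuts → 5 fragments:
  1168 − 0 = 1168 bp
  3271 − 1168 = 2103 bp
  5134 − 3271 = 1863 bp
  8209 − 5134 = 3075 bp
  11232 − 8209 = 3023 bp
Sorted largest to smallest: 3075, 3023, 2103, 1863, 1168 bp.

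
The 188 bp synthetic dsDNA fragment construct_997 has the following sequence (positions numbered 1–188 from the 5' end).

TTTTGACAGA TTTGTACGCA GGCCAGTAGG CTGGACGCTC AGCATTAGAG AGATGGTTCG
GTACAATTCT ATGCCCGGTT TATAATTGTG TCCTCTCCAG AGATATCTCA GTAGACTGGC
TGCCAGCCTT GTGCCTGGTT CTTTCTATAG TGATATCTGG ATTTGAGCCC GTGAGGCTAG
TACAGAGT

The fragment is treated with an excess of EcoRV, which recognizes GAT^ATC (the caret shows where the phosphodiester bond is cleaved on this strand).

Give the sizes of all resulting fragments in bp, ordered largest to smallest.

EcoRV sites (GATATC) start at positions 102, 152.
EcoRV cuts after base 3 of each site, so after positions 104, 154.
Linear molecule, 2 cuts → 3 fragments:
  1–104 → 104 bp
  105–154 → 50 bp
  155–188 → 34 bp
Sorted largest to smallest: 104, 50, 34 bp.

104, 50, 34 bp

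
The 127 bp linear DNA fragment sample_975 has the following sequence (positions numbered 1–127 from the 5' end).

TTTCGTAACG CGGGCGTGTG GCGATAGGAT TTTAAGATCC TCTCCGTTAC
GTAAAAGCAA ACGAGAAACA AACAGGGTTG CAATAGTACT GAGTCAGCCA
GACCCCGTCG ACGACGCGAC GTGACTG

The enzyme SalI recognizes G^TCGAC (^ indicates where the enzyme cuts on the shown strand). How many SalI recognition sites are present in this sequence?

1

GTCGAC occurs starting at position 107.
SalI cuts at 1 site.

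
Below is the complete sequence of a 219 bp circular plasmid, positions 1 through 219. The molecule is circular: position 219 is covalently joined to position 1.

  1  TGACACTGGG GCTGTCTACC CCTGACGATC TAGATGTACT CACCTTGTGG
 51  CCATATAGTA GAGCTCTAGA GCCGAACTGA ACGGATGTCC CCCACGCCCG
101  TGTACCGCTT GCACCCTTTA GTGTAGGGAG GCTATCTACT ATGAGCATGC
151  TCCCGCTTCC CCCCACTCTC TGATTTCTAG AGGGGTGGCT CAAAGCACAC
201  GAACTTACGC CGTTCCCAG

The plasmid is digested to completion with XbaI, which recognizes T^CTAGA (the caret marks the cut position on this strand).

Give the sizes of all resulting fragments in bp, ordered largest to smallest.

111, 72, 36 bp

XbaI sites (TCTAGA) start at positions 29, 65, 176.
XbaI cuts after the first base of each site, so after positions 29, 65, 176.
Circular molecule, 3 cuts → 3 fragments:
  30–65 → 36 bp
  66–176 → 111 bp
  177–219 then 1–29 → 43 + 29 = 72 bp
Sorted largest to smallest: 111, 72, 36 bp.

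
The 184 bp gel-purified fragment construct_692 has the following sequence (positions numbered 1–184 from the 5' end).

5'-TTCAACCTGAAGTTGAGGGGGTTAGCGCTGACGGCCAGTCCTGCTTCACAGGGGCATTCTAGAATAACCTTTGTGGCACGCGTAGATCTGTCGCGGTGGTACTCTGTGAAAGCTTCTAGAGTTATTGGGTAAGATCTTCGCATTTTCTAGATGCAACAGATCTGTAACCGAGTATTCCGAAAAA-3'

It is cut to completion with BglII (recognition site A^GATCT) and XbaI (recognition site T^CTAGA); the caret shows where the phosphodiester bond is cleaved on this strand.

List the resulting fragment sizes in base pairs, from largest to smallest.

58, 31, 26, 26, 17, 14, 12 bp

BglII sites (AGATCT) start at positions 84, 132, 158.
BglII cuts after the first base of each site, so after positions 84, 132, 158.
XbaI sites (TCTAGA) start at positions 58, 115, 146.
XbaI cuts after the first base of each site, so after positions 58, 115, 146.
Combined cut positions: 58, 84, 115, 132, 146, 158.
Linear molecule, 6 cuts → 7 fragments:
  1–58 → 58 bp
  59–84 → 26 bp
  85–115 → 31 bp
  116–132 → 17 bp
  133–146 → 14 bp
  147–158 → 12 bp
  159–184 → 26 bp
Sorted largest to smallest: 58, 31, 26, 26, 17, 14, 12 bp.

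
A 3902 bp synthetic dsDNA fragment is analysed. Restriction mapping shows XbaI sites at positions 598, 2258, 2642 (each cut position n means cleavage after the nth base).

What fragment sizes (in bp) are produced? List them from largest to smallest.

1660, 1260, 598, 384 bp

Linear molecule, 3 cuts → 4 fragments:
  598 − 0 = 598 bp
  2258 − 598 = 1660 bp
  2642 − 2258 = 384 bp
  3902 − 2642 = 1260 bp
Sorted largest to smallest: 1660, 1260, 598, 384 bp.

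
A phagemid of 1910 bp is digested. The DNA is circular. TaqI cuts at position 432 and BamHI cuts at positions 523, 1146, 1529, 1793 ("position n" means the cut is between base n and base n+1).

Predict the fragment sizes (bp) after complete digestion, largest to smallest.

623, 549, 383, 264, 91 bp

Combined cut positions (sorted): 432, 523, 1146, 1529, 1793.
Circular molecule, 5 cuts → 5 fragments:
  523 − 432 = 91 bp
  1146 − 523 = 623 bp
  1529 − 1146 = 383 bp
  1793 − 1529 = 264 bp
  wrap: 1910 − 1793 + 432 = 549 bp
Sorted largest to smallest: 623, 549, 383, 264, 91 bp.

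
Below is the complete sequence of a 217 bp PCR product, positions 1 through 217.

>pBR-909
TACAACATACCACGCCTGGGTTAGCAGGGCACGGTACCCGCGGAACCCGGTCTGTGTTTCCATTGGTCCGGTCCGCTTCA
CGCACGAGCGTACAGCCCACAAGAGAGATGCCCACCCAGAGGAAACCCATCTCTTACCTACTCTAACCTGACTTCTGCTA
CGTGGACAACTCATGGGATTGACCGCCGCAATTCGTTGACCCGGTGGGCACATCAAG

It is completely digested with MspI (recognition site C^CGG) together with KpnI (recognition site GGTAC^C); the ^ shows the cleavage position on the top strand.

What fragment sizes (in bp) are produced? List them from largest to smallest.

133, 37, 21, 16, 10 bp

MspI sites (CCGG) start at positions 47, 68, 201.
MspI cuts after the first base of each site, so after positions 47, 68, 201.
The KpnI site (GGTACC) starts at position 33.
KpnI cuts after base 5 of each site (before the last base), so after position 37.
Combined cut positions: 37, 47, 68, 201.
Linear molecule, 4 cuts → 5 fragments:
  1–37 → 37 bp
  38–47 → 10 bp
  48–68 → 21 bp
  69–201 → 133 bp
  202–217 → 16 bp
Sorted largest to smallest: 133, 37, 21, 16, 10 bp.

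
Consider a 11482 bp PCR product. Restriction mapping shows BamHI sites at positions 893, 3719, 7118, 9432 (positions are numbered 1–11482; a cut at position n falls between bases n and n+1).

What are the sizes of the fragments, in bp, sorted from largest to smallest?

Linear molecule, 4 cuts → 5 fragments:
  893 − 0 = 893 bp
  3719 − 893 = 2826 bp
  7118 − 3719 = 3399 bp
  9432 − 7118 = 2314 bp
  11482 − 9432 = 2050 bp
Sorted largest to smallest: 3399, 2826, 2314, 2050, 893 bp.

3399, 2826, 2314, 2050, 893 bp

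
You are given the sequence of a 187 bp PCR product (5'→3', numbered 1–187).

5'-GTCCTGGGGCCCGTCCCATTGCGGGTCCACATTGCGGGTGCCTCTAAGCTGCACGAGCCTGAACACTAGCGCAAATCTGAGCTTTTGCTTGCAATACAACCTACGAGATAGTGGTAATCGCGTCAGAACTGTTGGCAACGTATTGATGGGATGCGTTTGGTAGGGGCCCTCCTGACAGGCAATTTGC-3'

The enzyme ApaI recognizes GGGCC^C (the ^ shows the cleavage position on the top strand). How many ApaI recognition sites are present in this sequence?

GGGCCC occurs starting at positions 7, 164.
ApaI cuts at 2 sites.

2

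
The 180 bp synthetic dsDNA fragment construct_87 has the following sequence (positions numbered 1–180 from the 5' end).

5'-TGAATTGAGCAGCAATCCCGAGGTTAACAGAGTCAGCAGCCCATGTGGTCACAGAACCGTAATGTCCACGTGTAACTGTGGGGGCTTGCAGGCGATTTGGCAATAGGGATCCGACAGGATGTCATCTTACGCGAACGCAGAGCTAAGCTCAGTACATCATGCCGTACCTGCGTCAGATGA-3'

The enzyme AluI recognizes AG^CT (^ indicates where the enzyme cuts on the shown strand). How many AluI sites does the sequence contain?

2

AGCT occurs starting at positions 141, 146.
AluI cuts at 2 sites.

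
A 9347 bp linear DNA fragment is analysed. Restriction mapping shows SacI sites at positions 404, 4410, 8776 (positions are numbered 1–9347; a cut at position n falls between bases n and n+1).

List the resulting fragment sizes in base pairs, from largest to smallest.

4366, 4006, 571, 404 bp

Linear molecule, 3 cuts → 4 fragments:
  404 − 0 = 404 bp
  4410 − 404 = 4006 bp
  8776 − 4410 = 4366 bp
  9347 − 8776 = 571 bp
Sorted largest to smallest: 4366, 4006, 571, 404 bp.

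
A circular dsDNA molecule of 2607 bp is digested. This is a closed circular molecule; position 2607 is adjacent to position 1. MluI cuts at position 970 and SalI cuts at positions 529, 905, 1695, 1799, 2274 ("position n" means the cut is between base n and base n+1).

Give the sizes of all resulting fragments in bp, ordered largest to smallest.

Combined cut positions (sorted): 529, 905, 970, 1695, 1799, 2274.
Circular molecule, 6 cuts → 6 fragments:
  905 − 529 = 376 bp
  970 − 905 = 65 bp
  1695 − 970 = 725 bp
  1799 − 1695 = 104 bp
  2274 − 1799 = 475 bp
  wrap: 2607 − 2274 + 529 = 862 bp
Sorted largest to smallest: 862, 725, 475, 376, 104, 65 bp.

862, 725, 475, 376, 104, 65 bp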